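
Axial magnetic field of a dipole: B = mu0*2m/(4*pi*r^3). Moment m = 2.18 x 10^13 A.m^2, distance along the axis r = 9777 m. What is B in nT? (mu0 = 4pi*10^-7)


m = 2.18 x 10^13 = 21800000000000 A.m^2
2m = 43600000000000 A.m^2
r^3 = 9777^3 = 934580780433
B = (4pi*10^-7) * 43600000000000 / (4*pi * 934580780433) * 1e9
= 54789375.878606 / 11744288455978.11 * 1e9
= 4665.1933 nT

4665.1933


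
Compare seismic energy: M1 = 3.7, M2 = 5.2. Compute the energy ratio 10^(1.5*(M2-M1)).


M2 - M1 = 5.2 - 3.7 = 1.5
1.5 * 1.5 = 2.25
ratio = 10^2.25 = 177.83

177.83


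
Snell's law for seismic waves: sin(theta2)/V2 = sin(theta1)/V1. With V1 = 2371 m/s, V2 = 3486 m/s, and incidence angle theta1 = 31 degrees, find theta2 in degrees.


sin(theta1) = sin(31 deg) = 0.515038
sin(theta2) = V2/V1 * sin(theta1) = 3486/2371 * 0.515038 = 0.757243
theta2 = arcsin(0.757243) = 49.2217 degrees

49.2217


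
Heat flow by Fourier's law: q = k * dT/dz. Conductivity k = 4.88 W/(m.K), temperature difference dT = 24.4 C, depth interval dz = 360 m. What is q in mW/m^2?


q = k * dT / dz * 1000
= 4.88 * 24.4 / 360 * 1000
= 0.330756 * 1000
= 330.7556 mW/m^2

330.7556


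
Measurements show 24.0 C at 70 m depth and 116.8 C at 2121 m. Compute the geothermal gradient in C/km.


dT = 116.8 - 24.0 = 92.8 C
dz = 2121 - 70 = 2051 m
gradient = dT/dz * 1000 = 92.8/2051 * 1000 = 45.2462 C/km

45.2462


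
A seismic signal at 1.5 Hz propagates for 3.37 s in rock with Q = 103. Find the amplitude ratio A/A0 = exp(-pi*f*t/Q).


pi*f*t/Q = pi*1.5*3.37/103 = 0.154182
A/A0 = exp(-0.154182) = 0.857116

0.857116


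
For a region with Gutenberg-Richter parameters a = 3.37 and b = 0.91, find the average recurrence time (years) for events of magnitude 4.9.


log10(N) = 3.37 - 0.91*4.9 = -1.089
N = 10^-1.089 = 0.08147
T = 1/N = 1/0.08147 = 12.2744 years

12.2744


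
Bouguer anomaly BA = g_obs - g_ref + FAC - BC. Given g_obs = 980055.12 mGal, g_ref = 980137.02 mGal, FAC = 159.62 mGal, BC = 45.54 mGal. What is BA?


BA = g_obs - g_ref + FAC - BC
= 980055.12 - 980137.02 + 159.62 - 45.54
= 32.18 mGal

32.18


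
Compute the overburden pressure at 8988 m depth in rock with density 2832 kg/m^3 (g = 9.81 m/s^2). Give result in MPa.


P = rho * g * z / 1e6
= 2832 * 9.81 * 8988 / 1e6
= 249703896.96 / 1e6
= 249.7039 MPa

249.7039


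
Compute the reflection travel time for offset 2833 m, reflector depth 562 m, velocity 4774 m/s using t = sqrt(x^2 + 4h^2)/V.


x^2 + 4h^2 = 2833^2 + 4*562^2 = 8025889 + 1263376 = 9289265
sqrt(9289265) = 3047.8296
t = 3047.8296 / 4774 = 0.6384 s

0.6384


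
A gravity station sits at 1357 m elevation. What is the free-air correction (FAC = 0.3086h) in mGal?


FAC = 0.3086 * h
= 0.3086 * 1357
= 418.7702 mGal

418.7702


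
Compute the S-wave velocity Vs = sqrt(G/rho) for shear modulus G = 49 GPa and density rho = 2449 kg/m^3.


Convert G to Pa: G = 49e9 Pa
Compute G/rho = 49e9 / 2449 = 20008166.5986
Vs = sqrt(20008166.5986) = 4473.05 m/s

4473.05


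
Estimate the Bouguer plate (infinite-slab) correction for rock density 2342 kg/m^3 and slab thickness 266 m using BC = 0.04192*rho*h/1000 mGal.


BC = 0.04192 * rho * h / 1000
= 0.04192 * 2342 * 266 / 1000
= 26.115 mGal

26.115


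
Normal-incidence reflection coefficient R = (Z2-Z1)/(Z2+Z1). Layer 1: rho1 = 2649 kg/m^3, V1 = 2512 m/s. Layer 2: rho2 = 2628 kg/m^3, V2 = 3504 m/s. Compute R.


Z1 = 2649 * 2512 = 6654288
Z2 = 2628 * 3504 = 9208512
R = (9208512 - 6654288) / (9208512 + 6654288) = 2554224 / 15862800 = 0.161

0.161


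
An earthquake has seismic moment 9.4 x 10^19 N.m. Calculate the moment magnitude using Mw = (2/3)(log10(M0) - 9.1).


log10(M0) = log10(9.4 x 10^19) = 19.9731
Mw = 2/3 * (19.9731 - 9.1)
= 2/3 * 10.8731
= 7.25

7.25


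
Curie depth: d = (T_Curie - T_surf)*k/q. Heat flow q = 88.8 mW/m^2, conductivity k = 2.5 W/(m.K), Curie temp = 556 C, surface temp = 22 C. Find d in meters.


T_Curie - T_surf = 556 - 22 = 534 C
Convert q to W/m^2: 88.8 mW/m^2 = 0.0888 W/m^2
d = 534 * 2.5 / 0.0888 = 15033.78 m

15033.78


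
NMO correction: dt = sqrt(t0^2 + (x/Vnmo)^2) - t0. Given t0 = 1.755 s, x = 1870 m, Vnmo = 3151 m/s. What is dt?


x/Vnmo = 1870/3151 = 0.593462
(x/Vnmo)^2 = 0.352198
t0^2 = 3.080025
sqrt(3.080025 + 0.352198) = 1.852626
dt = 1.852626 - 1.755 = 0.097626

0.097626


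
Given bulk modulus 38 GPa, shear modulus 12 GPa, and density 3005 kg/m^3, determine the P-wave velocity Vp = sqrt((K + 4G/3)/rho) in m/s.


First compute the effective modulus:
K + 4G/3 = 38e9 + 4*12e9/3 = 54000000000.0 Pa
Then divide by density:
54000000000.0 / 3005 = 17970049.9168 Pa/(kg/m^3)
Take the square root:
Vp = sqrt(17970049.9168) = 4239.11 m/s

4239.11


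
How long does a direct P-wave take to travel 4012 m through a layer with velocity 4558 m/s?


t = x / V
= 4012 / 4558
= 0.8802 s

0.8802


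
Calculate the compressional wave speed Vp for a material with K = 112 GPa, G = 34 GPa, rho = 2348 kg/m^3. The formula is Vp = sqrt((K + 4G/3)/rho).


First compute the effective modulus:
K + 4G/3 = 112e9 + 4*34e9/3 = 157333333333.33 Pa
Then divide by density:
157333333333.33 / 2348 = 67007382.1692 Pa/(kg/m^3)
Take the square root:
Vp = sqrt(67007382.1692) = 8185.8 m/s

8185.8


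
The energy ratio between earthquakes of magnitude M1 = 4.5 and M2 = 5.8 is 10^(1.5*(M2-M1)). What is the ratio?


M2 - M1 = 5.8 - 4.5 = 1.3
1.5 * 1.3 = 1.95
ratio = 10^1.95 = 89.13

89.13


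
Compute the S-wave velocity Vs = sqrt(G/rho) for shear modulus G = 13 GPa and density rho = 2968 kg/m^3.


Convert G to Pa: G = 13e9 Pa
Compute G/rho = 13e9 / 2968 = 4380053.9084
Vs = sqrt(4380053.9084) = 2092.86 m/s

2092.86


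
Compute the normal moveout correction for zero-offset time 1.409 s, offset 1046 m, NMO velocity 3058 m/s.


x/Vnmo = 1046/3058 = 0.342054
(x/Vnmo)^2 = 0.117001
t0^2 = 1.985281
sqrt(1.985281 + 0.117001) = 1.449925
dt = 1.449925 - 1.409 = 0.040925

0.040925


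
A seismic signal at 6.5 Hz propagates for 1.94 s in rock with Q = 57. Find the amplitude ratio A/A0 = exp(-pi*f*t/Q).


pi*f*t/Q = pi*6.5*1.94/57 = 0.695008
A/A0 = exp(-0.695008) = 0.49907

0.49907


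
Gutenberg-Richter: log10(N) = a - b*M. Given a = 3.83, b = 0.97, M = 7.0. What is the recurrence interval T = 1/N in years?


log10(N) = 3.83 - 0.97*7.0 = -2.96
N = 10^-2.96 = 0.001096
T = 1/N = 1/0.001096 = 912.0108 years

912.0108


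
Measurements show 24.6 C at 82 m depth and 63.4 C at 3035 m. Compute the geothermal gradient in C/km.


dT = 63.4 - 24.6 = 38.8 C
dz = 3035 - 82 = 2953 m
gradient = dT/dz * 1000 = 38.8/2953 * 1000 = 13.1392 C/km

13.1392


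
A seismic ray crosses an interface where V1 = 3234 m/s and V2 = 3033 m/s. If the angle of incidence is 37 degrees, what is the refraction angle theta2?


sin(theta1) = sin(37 deg) = 0.601815
sin(theta2) = V2/V1 * sin(theta1) = 3033/3234 * 0.601815 = 0.564411
theta2 = arcsin(0.564411) = 34.3614 degrees

34.3614


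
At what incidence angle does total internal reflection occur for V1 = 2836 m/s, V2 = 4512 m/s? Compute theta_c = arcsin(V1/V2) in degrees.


V1/V2 = 2836/4512 = 0.628546
theta_c = arcsin(0.628546) = 38.9429 degrees

38.9429


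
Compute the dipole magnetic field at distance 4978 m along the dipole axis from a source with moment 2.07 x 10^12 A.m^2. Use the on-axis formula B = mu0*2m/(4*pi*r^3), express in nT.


m = 2.07 x 10^12 = 2070000000000 A.m^2
2m = 4140000000000 A.m^2
r^3 = 4978^3 = 123357249352
B = (4pi*10^-7) * 4140000000000 / (4*pi * 123357249352) * 1e9
= 5202477.434345 / 1550152913325.15 * 1e9
= 3356.106 nT

3356.106


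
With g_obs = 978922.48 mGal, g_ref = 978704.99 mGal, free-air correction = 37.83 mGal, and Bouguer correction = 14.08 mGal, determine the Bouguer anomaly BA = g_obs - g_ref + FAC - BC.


BA = g_obs - g_ref + FAC - BC
= 978922.48 - 978704.99 + 37.83 - 14.08
= 241.24 mGal

241.24


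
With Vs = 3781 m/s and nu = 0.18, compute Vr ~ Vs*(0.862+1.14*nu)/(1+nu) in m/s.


Numerator factor = 0.862 + 1.14*0.18 = 1.0672
Denominator = 1 + 0.18 = 1.18
Vr = 3781 * 1.0672 / 1.18 = 3419.56 m/s

3419.56


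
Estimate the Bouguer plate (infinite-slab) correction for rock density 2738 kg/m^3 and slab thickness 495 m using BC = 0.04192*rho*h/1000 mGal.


BC = 0.04192 * rho * h / 1000
= 0.04192 * 2738 * 495 / 1000
= 56.8146 mGal

56.8146


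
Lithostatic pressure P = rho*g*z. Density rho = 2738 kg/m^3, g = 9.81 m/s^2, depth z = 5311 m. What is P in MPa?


P = rho * g * z / 1e6
= 2738 * 9.81 * 5311 / 1e6
= 142652291.58 / 1e6
= 142.6523 MPa

142.6523


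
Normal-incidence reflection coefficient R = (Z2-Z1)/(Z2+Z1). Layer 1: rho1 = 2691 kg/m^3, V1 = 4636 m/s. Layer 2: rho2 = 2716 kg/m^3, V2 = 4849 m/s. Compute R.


Z1 = 2691 * 4636 = 12475476
Z2 = 2716 * 4849 = 13169884
R = (13169884 - 12475476) / (13169884 + 12475476) = 694408 / 25645360 = 0.0271

0.0271


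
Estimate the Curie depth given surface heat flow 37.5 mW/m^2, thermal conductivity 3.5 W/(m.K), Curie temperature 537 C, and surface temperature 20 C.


T_Curie - T_surf = 537 - 20 = 517 C
Convert q to W/m^2: 37.5 mW/m^2 = 0.0375 W/m^2
d = 517 * 3.5 / 0.0375 = 48253.33 m

48253.33


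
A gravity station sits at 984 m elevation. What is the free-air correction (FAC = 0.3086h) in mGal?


FAC = 0.3086 * h
= 0.3086 * 984
= 303.6624 mGal

303.6624


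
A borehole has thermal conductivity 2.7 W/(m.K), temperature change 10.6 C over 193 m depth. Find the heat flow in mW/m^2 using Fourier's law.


q = k * dT / dz * 1000
= 2.7 * 10.6 / 193 * 1000
= 0.14829 * 1000
= 148.2902 mW/m^2

148.2902


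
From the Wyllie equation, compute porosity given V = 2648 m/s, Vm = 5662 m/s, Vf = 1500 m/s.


1/V - 1/Vm = 1/2648 - 1/5662 = 0.00020103
1/Vf - 1/Vm = 1/1500 - 1/5662 = 0.00049005
phi = 0.00020103 / 0.00049005 = 0.4102

0.4102


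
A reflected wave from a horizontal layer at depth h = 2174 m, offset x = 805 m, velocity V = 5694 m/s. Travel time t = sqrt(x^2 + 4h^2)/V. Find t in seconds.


x^2 + 4h^2 = 805^2 + 4*2174^2 = 648025 + 18905104 = 19553129
sqrt(19553129) = 4421.892
t = 4421.892 / 5694 = 0.7766 s

0.7766


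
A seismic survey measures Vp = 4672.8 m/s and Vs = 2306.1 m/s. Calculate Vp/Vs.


Vp/Vs = 4672.8 / 2306.1
= 2.0263

2.0263


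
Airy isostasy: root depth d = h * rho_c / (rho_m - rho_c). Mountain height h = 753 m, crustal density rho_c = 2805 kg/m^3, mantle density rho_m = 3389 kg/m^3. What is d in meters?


rho_m - rho_c = 3389 - 2805 = 584
d = 753 * 2805 / 584
= 2112165 / 584
= 3616.72 m

3616.72


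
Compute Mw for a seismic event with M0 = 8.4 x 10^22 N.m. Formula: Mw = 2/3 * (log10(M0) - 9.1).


log10(M0) = log10(8.4 x 10^22) = 22.9243
Mw = 2/3 * (22.9243 - 9.1)
= 2/3 * 13.8243
= 9.22

9.22


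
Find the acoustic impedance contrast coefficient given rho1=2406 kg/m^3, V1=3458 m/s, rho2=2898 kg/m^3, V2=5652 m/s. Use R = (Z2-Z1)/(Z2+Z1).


Z1 = 2406 * 3458 = 8319948
Z2 = 2898 * 5652 = 16379496
R = (16379496 - 8319948) / (16379496 + 8319948) = 8059548 / 24699444 = 0.3263

0.3263


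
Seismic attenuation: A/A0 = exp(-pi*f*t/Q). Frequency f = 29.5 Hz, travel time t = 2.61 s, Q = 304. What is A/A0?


pi*f*t/Q = pi*29.5*2.61/304 = 0.795681
A/A0 = exp(-0.795681) = 0.451274

0.451274


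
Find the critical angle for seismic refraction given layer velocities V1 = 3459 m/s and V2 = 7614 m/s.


V1/V2 = 3459/7614 = 0.454295
theta_c = arcsin(0.454295) = 27.0196 degrees

27.0196


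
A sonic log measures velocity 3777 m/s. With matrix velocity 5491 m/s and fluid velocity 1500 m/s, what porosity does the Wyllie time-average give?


1/V - 1/Vm = 1/3777 - 1/5491 = 8.264e-05
1/Vf - 1/Vm = 1/1500 - 1/5491 = 0.00048455
phi = 8.264e-05 / 0.00048455 = 0.1706

0.1706


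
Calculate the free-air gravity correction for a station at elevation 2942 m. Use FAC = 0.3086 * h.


FAC = 0.3086 * h
= 0.3086 * 2942
= 907.9012 mGal

907.9012


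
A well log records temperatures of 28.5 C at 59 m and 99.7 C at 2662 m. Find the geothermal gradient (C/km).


dT = 99.7 - 28.5 = 71.2 C
dz = 2662 - 59 = 2603 m
gradient = dT/dz * 1000 = 71.2/2603 * 1000 = 27.3531 C/km

27.3531


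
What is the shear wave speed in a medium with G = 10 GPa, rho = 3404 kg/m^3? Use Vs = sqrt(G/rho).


Convert G to Pa: G = 10e9 Pa
Compute G/rho = 10e9 / 3404 = 2937720.329
Vs = sqrt(2937720.329) = 1713.98 m/s

1713.98


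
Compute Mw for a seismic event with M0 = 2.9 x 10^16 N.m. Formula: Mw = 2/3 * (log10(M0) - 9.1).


log10(M0) = log10(2.9 x 10^16) = 16.4624
Mw = 2/3 * (16.4624 - 9.1)
= 2/3 * 7.3624
= 4.91

4.91


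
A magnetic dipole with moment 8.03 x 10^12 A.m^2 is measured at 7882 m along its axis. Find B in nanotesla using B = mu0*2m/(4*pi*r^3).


m = 8.03 x 10^12 = 8030000000000 A.m^2
2m = 16060000000000 A.m^2
r^3 = 7882^3 = 489676532968
B = (4pi*10^-7) * 16060000000000 / (4*pi * 489676532968) * 1e9
= 20181591.206661 / 6153456794430.36 * 1e9
= 3279.7161 nT

3279.7161


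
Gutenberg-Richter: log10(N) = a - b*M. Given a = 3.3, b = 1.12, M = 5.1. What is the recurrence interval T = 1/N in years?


log10(N) = 3.3 - 1.12*5.1 = -2.412
N = 10^-2.412 = 0.003873
T = 1/N = 1/0.003873 = 258.226 years

258.226


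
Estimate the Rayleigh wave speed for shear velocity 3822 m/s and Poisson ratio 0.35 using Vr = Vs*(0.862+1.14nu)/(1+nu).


Numerator factor = 0.862 + 1.14*0.35 = 1.261
Denominator = 1 + 0.35 = 1.35
Vr = 3822 * 1.261 / 1.35 = 3570.03 m/s

3570.03


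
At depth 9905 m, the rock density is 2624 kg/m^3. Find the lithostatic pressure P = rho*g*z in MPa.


P = rho * g * z / 1e6
= 2624 * 9.81 * 9905 / 1e6
= 254968963.2 / 1e6
= 254.969 MPa

254.969


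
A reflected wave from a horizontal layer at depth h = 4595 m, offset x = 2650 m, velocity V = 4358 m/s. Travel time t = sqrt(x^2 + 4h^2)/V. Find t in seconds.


x^2 + 4h^2 = 2650^2 + 4*4595^2 = 7022500 + 84456100 = 91478600
sqrt(91478600) = 9564.4446
t = 9564.4446 / 4358 = 2.1947 s

2.1947


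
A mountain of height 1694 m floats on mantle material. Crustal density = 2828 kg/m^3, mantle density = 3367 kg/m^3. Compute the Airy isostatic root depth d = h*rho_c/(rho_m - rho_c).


rho_m - rho_c = 3367 - 2828 = 539
d = 1694 * 2828 / 539
= 4790632 / 539
= 8888.0 m

8888.0


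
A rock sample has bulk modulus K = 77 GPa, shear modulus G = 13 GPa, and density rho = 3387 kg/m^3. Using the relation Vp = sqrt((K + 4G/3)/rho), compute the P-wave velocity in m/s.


First compute the effective modulus:
K + 4G/3 = 77e9 + 4*13e9/3 = 94333333333.33 Pa
Then divide by density:
94333333333.33 / 3387 = 27851589.4105 Pa/(kg/m^3)
Take the square root:
Vp = sqrt(27851589.4105) = 5277.46 m/s

5277.46


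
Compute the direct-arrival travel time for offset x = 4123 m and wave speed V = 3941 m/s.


t = x / V
= 4123 / 3941
= 1.0462 s

1.0462


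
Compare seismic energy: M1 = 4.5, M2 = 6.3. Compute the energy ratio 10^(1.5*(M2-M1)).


M2 - M1 = 6.3 - 4.5 = 1.8
1.5 * 1.8 = 2.7
ratio = 10^2.7 = 501.19

501.19


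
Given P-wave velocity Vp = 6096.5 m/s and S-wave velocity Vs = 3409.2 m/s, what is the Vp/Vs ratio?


Vp/Vs = 6096.5 / 3409.2
= 1.7882

1.7882


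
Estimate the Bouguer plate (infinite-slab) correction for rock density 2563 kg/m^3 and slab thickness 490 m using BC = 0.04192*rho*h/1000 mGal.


BC = 0.04192 * rho * h / 1000
= 0.04192 * 2563 * 490 / 1000
= 52.6461 mGal

52.6461


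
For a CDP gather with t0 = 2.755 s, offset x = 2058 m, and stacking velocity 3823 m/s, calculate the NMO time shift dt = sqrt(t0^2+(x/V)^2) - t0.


x/Vnmo = 2058/3823 = 0.538321
(x/Vnmo)^2 = 0.289789
t0^2 = 7.590025
sqrt(7.590025 + 0.289789) = 2.807101
dt = 2.807101 - 2.755 = 0.052101

0.052101


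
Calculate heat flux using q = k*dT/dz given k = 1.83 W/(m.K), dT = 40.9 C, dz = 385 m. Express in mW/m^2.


q = k * dT / dz * 1000
= 1.83 * 40.9 / 385 * 1000
= 0.194408 * 1000
= 194.4078 mW/m^2

194.4078


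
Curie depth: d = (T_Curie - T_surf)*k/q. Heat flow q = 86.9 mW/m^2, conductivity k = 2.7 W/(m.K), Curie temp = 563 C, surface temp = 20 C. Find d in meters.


T_Curie - T_surf = 563 - 20 = 543 C
Convert q to W/m^2: 86.9 mW/m^2 = 0.0869 W/m^2
d = 543 * 2.7 / 0.0869 = 16871.12 m

16871.12


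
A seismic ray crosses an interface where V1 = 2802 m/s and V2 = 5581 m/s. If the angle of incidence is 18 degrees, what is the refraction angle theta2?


sin(theta1) = sin(18 deg) = 0.309017
sin(theta2) = V2/V1 * sin(theta1) = 5581/2802 * 0.309017 = 0.615497
theta2 = arcsin(0.615497) = 37.9881 degrees

37.9881


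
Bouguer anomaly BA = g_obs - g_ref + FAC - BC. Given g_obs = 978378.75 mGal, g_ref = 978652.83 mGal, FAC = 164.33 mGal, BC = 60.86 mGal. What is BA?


BA = g_obs - g_ref + FAC - BC
= 978378.75 - 978652.83 + 164.33 - 60.86
= -170.61 mGal

-170.61


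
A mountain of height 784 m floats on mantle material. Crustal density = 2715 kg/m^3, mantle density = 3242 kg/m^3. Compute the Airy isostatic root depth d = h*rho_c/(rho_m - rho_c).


rho_m - rho_c = 3242 - 2715 = 527
d = 784 * 2715 / 527
= 2128560 / 527
= 4039.01 m

4039.01


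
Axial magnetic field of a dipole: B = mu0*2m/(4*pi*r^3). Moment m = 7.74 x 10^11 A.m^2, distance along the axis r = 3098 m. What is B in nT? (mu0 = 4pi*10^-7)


m = 7.74 x 10^11 = 774000000000 A.m^2
2m = 1548000000000 A.m^2
r^3 = 3098^3 = 29733377192
B = (4pi*10^-7) * 1548000000000 / (4*pi * 29733377192) * 1e9
= 1945274.171103 / 373640637411.21 * 1e9
= 5206.2703 nT

5206.2703


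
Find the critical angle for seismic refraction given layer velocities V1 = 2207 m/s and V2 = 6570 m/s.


V1/V2 = 2207/6570 = 0.335921
theta_c = arcsin(0.335921) = 19.6285 degrees

19.6285


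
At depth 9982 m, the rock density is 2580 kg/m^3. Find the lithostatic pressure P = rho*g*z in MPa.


P = rho * g * z / 1e6
= 2580 * 9.81 * 9982 / 1e6
= 252642423.6 / 1e6
= 252.6424 MPa

252.6424


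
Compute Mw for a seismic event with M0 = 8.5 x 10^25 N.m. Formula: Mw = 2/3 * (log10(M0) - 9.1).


log10(M0) = log10(8.5 x 10^25) = 25.9294
Mw = 2/3 * (25.9294 - 9.1)
= 2/3 * 16.8294
= 11.22

11.22


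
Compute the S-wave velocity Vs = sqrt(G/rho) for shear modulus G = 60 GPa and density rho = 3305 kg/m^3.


Convert G to Pa: G = 60e9 Pa
Compute G/rho = 60e9 / 3305 = 18154311.649
Vs = sqrt(18154311.649) = 4260.79 m/s

4260.79


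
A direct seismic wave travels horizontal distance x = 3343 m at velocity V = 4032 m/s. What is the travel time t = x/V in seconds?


t = x / V
= 3343 / 4032
= 0.8291 s

0.8291


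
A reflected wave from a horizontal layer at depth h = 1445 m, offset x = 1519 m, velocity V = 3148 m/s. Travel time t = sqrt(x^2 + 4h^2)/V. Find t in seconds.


x^2 + 4h^2 = 1519^2 + 4*1445^2 = 2307361 + 8352100 = 10659461
sqrt(10659461) = 3264.883
t = 3264.883 / 3148 = 1.0371 s

1.0371


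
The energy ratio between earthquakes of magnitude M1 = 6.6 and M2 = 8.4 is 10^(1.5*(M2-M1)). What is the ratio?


M2 - M1 = 8.4 - 6.6 = 1.8
1.5 * 1.8 = 2.7
ratio = 10^2.7 = 501.19

501.19


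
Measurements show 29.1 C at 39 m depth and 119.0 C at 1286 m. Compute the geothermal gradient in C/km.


dT = 119.0 - 29.1 = 89.9 C
dz = 1286 - 39 = 1247 m
gradient = dT/dz * 1000 = 89.9/1247 * 1000 = 72.093 C/km

72.093


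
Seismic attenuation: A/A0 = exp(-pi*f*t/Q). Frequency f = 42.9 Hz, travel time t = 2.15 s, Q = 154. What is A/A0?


pi*f*t/Q = pi*42.9*2.15/154 = 1.88159
A/A0 = exp(-1.88159) = 0.152348

0.152348


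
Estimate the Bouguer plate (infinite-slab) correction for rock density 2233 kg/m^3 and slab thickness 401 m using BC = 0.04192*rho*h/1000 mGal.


BC = 0.04192 * rho * h / 1000
= 0.04192 * 2233 * 401 / 1000
= 37.5366 mGal

37.5366


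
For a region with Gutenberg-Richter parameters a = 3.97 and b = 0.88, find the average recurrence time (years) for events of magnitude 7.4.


log10(N) = 3.97 - 0.88*7.4 = -2.542
N = 10^-2.542 = 0.002871
T = 1/N = 1/0.002871 = 348.3373 years

348.3373


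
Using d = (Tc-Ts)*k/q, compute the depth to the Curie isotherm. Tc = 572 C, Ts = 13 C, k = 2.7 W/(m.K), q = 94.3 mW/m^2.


T_Curie - T_surf = 572 - 13 = 559 C
Convert q to W/m^2: 94.3 mW/m^2 = 0.0943 W/m^2
d = 559 * 2.7 / 0.0943 = 16005.3 m

16005.3


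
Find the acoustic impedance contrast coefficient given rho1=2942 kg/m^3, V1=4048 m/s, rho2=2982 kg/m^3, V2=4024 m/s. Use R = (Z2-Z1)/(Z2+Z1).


Z1 = 2942 * 4048 = 11909216
Z2 = 2982 * 4024 = 11999568
R = (11999568 - 11909216) / (11999568 + 11909216) = 90352 / 23908784 = 0.0038

0.0038


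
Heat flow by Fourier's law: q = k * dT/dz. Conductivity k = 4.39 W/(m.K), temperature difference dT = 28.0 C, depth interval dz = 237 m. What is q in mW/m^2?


q = k * dT / dz * 1000
= 4.39 * 28.0 / 237 * 1000
= 0.51865 * 1000
= 518.6498 mW/m^2

518.6498


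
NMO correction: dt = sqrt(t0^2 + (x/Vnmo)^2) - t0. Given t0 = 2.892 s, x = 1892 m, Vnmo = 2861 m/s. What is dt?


x/Vnmo = 1892/2861 = 0.661307
(x/Vnmo)^2 = 0.437327
t0^2 = 8.363664
sqrt(8.363664 + 0.437327) = 2.966646
dt = 2.966646 - 2.892 = 0.074646

0.074646


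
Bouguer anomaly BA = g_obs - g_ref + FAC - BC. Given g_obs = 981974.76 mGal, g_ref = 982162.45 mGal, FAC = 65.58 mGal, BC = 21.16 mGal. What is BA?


BA = g_obs - g_ref + FAC - BC
= 981974.76 - 982162.45 + 65.58 - 21.16
= -143.27 mGal

-143.27


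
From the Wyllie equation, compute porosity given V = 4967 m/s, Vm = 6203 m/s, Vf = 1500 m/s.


1/V - 1/Vm = 1/4967 - 1/6203 = 4.012e-05
1/Vf - 1/Vm = 1/1500 - 1/6203 = 0.00050545
phi = 4.012e-05 / 0.00050545 = 0.0794

0.0794


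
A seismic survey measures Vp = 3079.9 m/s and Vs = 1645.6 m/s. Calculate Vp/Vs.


Vp/Vs = 3079.9 / 1645.6
= 1.8716

1.8716


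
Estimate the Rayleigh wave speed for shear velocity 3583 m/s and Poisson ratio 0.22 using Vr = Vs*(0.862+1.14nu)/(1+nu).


Numerator factor = 0.862 + 1.14*0.22 = 1.1128
Denominator = 1 + 0.22 = 1.22
Vr = 3583 * 1.1128 / 1.22 = 3268.17 m/s

3268.17


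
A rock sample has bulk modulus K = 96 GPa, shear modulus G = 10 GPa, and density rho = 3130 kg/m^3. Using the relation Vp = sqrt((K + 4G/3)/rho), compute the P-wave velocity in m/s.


First compute the effective modulus:
K + 4G/3 = 96e9 + 4*10e9/3 = 109333333333.33 Pa
Then divide by density:
109333333333.33 / 3130 = 34930777.4228 Pa/(kg/m^3)
Take the square root:
Vp = sqrt(34930777.4228) = 5910.23 m/s

5910.23


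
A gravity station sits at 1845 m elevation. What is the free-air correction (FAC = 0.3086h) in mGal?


FAC = 0.3086 * h
= 0.3086 * 1845
= 569.367 mGal

569.367


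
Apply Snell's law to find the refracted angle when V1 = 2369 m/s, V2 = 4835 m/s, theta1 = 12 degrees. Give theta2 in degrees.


sin(theta1) = sin(12 deg) = 0.207912
sin(theta2) = V2/V1 * sin(theta1) = 4835/2369 * 0.207912 = 0.424336
theta2 = arcsin(0.424336) = 25.1087 degrees

25.1087


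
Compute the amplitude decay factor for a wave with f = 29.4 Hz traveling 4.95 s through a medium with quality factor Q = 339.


pi*f*t/Q = pi*29.4*4.95/339 = 1.348661
A/A0 = exp(-1.348661) = 0.259588

0.259588


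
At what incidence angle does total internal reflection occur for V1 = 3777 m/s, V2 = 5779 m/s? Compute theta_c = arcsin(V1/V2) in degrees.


V1/V2 = 3777/5779 = 0.653573
theta_c = arcsin(0.653573) = 40.8116 degrees

40.8116


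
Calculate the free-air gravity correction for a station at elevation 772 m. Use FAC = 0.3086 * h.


FAC = 0.3086 * h
= 0.3086 * 772
= 238.2392 mGal

238.2392


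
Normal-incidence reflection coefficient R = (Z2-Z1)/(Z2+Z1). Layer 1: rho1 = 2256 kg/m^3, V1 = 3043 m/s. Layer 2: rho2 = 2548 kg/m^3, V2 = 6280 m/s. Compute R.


Z1 = 2256 * 3043 = 6865008
Z2 = 2548 * 6280 = 16001440
R = (16001440 - 6865008) / (16001440 + 6865008) = 9136432 / 22866448 = 0.3996

0.3996


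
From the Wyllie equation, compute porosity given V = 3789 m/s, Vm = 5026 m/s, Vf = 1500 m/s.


1/V - 1/Vm = 1/3789 - 1/5026 = 6.496e-05
1/Vf - 1/Vm = 1/1500 - 1/5026 = 0.0004677
phi = 6.496e-05 / 0.0004677 = 0.1389

0.1389


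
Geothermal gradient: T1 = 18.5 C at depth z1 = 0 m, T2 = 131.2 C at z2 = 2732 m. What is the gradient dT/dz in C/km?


dT = 131.2 - 18.5 = 112.7 C
dz = 2732 - 0 = 2732 m
gradient = dT/dz * 1000 = 112.7/2732 * 1000 = 41.2518 C/km

41.2518


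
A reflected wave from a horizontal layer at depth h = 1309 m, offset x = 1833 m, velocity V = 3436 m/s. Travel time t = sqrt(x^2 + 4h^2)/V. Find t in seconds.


x^2 + 4h^2 = 1833^2 + 4*1309^2 = 3359889 + 6853924 = 10213813
sqrt(10213813) = 3195.9057
t = 3195.9057 / 3436 = 0.9301 s

0.9301


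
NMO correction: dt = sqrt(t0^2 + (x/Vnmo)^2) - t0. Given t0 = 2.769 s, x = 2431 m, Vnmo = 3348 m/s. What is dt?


x/Vnmo = 2431/3348 = 0.726105
(x/Vnmo)^2 = 0.527229
t0^2 = 7.667361
sqrt(7.667361 + 0.527229) = 2.862619
dt = 2.862619 - 2.769 = 0.093619

0.093619


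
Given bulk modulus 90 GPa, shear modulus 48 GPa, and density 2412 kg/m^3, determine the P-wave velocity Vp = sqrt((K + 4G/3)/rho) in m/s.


First compute the effective modulus:
K + 4G/3 = 90e9 + 4*48e9/3 = 154000000000.0 Pa
Then divide by density:
154000000000.0 / 2412 = 63847429.5191 Pa/(kg/m^3)
Take the square root:
Vp = sqrt(63847429.5191) = 7990.46 m/s

7990.46


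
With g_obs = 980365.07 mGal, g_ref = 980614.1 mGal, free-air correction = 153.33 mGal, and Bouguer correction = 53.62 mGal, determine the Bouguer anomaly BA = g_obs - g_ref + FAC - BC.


BA = g_obs - g_ref + FAC - BC
= 980365.07 - 980614.1 + 153.33 - 53.62
= -149.32 mGal

-149.32


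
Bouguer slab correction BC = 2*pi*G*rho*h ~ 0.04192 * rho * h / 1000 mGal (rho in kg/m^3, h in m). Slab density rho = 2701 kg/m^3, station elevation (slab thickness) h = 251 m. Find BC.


BC = 0.04192 * rho * h / 1000
= 0.04192 * 2701 * 251 / 1000
= 28.4197 mGal

28.4197


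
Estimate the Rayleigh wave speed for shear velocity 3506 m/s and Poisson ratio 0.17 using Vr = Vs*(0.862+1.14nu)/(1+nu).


Numerator factor = 0.862 + 1.14*0.17 = 1.0558
Denominator = 1 + 0.17 = 1.17
Vr = 3506 * 1.0558 / 1.17 = 3163.79 m/s

3163.79


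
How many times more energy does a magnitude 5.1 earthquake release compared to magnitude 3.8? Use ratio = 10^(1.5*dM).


M2 - M1 = 5.1 - 3.8 = 1.3
1.5 * 1.3 = 1.95
ratio = 10^1.95 = 89.13

89.13


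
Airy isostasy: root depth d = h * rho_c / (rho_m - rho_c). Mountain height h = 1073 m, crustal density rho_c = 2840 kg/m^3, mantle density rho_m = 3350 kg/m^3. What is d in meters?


rho_m - rho_c = 3350 - 2840 = 510
d = 1073 * 2840 / 510
= 3047320 / 510
= 5975.14 m

5975.14


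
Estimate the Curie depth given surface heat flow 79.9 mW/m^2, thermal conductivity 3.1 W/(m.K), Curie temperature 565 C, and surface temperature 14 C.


T_Curie - T_surf = 565 - 14 = 551 C
Convert q to W/m^2: 79.9 mW/m^2 = 0.0799 W/m^2
d = 551 * 3.1 / 0.0799 = 21377.97 m

21377.97


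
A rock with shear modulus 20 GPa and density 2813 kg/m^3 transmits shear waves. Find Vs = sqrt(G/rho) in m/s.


Convert G to Pa: G = 20e9 Pa
Compute G/rho = 20e9 / 2813 = 7109847.1383
Vs = sqrt(7109847.1383) = 2666.43 m/s

2666.43


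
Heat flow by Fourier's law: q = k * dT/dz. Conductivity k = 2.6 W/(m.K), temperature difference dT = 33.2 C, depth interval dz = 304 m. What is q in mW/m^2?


q = k * dT / dz * 1000
= 2.6 * 33.2 / 304 * 1000
= 0.283947 * 1000
= 283.9474 mW/m^2

283.9474


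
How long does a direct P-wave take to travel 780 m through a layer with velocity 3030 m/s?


t = x / V
= 780 / 3030
= 0.2574 s

0.2574


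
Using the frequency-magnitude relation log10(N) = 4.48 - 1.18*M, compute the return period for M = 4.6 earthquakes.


log10(N) = 4.48 - 1.18*4.6 = -0.948
N = 10^-0.948 = 0.11272
T = 1/N = 1/0.11272 = 8.8716 years

8.8716


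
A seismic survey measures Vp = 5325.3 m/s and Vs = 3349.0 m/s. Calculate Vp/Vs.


Vp/Vs = 5325.3 / 3349.0
= 1.5901

1.5901


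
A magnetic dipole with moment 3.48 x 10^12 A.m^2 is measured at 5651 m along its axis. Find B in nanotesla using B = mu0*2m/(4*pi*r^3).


m = 3.48 x 10^12 = 3480000000000 A.m^2
2m = 6960000000000 A.m^2
r^3 = 5651^3 = 180457909451
B = (4pi*10^-7) * 6960000000000 / (4*pi * 180457909451) * 1e9
= 8746193.947594 / 2267700970453.73 * 1e9
= 3856.8551 nT

3856.8551


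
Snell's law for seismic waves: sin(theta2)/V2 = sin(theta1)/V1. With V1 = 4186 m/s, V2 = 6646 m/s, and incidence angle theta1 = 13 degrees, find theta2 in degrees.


sin(theta1) = sin(13 deg) = 0.224951
sin(theta2) = V2/V1 * sin(theta1) = 6646/4186 * 0.224951 = 0.357149
theta2 = arcsin(0.357149) = 20.9252 degrees

20.9252


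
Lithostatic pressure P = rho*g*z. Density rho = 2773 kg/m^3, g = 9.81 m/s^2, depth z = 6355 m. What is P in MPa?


P = rho * g * z / 1e6
= 2773 * 9.81 * 6355 / 1e6
= 172875891.15 / 1e6
= 172.8759 MPa

172.8759


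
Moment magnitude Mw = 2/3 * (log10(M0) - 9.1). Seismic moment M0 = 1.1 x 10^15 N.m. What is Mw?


log10(M0) = log10(1.1 x 10^15) = 15.0414
Mw = 2/3 * (15.0414 - 9.1)
= 2/3 * 5.9414
= 3.96

3.96


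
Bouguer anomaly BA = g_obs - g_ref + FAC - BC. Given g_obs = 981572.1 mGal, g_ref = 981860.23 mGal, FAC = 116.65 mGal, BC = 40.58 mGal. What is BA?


BA = g_obs - g_ref + FAC - BC
= 981572.1 - 981860.23 + 116.65 - 40.58
= -212.06 mGal

-212.06


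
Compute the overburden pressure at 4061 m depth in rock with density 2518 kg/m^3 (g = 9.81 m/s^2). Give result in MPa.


P = rho * g * z / 1e6
= 2518 * 9.81 * 4061 / 1e6
= 100313116.38 / 1e6
= 100.3131 MPa

100.3131


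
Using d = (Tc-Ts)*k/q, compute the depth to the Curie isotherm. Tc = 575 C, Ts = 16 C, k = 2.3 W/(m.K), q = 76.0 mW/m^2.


T_Curie - T_surf = 575 - 16 = 559 C
Convert q to W/m^2: 76.0 mW/m^2 = 0.076 W/m^2
d = 559 * 2.3 / 0.076 = 16917.11 m

16917.11


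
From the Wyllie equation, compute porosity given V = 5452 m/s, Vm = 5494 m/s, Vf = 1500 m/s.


1/V - 1/Vm = 1/5452 - 1/5494 = 1.4e-06
1/Vf - 1/Vm = 1/1500 - 1/5494 = 0.00048465
phi = 1.4e-06 / 0.00048465 = 0.0029

0.0029


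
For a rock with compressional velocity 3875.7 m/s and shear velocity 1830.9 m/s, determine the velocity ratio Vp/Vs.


Vp/Vs = 3875.7 / 1830.9
= 2.1168

2.1168


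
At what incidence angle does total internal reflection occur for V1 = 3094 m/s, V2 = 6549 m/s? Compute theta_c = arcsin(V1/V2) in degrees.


V1/V2 = 3094/6549 = 0.472439
theta_c = arcsin(0.472439) = 28.1927 degrees

28.1927


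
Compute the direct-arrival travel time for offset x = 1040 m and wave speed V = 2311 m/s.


t = x / V
= 1040 / 2311
= 0.45 s

0.45


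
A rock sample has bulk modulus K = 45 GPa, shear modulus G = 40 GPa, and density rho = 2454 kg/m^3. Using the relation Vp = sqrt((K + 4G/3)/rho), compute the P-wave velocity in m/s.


First compute the effective modulus:
K + 4G/3 = 45e9 + 4*40e9/3 = 98333333333.33 Pa
Then divide by density:
98333333333.33 / 2454 = 40070632.9802 Pa/(kg/m^3)
Take the square root:
Vp = sqrt(40070632.9802) = 6330.14 m/s

6330.14


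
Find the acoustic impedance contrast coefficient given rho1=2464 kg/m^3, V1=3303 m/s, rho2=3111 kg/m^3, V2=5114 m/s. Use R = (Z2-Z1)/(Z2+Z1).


Z1 = 2464 * 3303 = 8138592
Z2 = 3111 * 5114 = 15909654
R = (15909654 - 8138592) / (15909654 + 8138592) = 7771062 / 24048246 = 0.3231

0.3231


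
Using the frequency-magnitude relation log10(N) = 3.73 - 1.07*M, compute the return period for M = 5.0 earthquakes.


log10(N) = 3.73 - 1.07*5.0 = -1.62
N = 10^-1.62 = 0.023988
T = 1/N = 1/0.023988 = 41.6869 years

41.6869


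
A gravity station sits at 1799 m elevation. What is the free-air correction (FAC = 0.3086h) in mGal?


FAC = 0.3086 * h
= 0.3086 * 1799
= 555.1714 mGal

555.1714


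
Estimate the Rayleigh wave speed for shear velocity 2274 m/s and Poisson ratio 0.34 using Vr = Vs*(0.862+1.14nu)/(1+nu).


Numerator factor = 0.862 + 1.14*0.34 = 1.2496
Denominator = 1 + 0.34 = 1.34
Vr = 2274 * 1.2496 / 1.34 = 2120.59 m/s

2120.59


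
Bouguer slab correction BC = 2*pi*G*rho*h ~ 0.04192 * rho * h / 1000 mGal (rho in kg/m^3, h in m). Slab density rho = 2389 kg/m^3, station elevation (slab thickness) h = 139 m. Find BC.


BC = 0.04192 * rho * h / 1000
= 0.04192 * 2389 * 139 / 1000
= 13.9204 mGal

13.9204


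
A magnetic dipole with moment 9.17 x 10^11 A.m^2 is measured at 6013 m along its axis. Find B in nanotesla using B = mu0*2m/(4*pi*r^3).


m = 9.17 x 10^11 = 917000000000 A.m^2
2m = 1834000000000 A.m^2
r^3 = 6013^3 = 217407044197
B = (4pi*10^-7) * 1834000000000 / (4*pi * 217407044197) * 1e9
= 2304672.370673 / 2732017491551.87 * 1e9
= 843.5789 nT

843.5789


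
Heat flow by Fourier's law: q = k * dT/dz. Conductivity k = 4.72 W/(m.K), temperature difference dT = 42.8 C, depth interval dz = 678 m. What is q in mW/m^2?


q = k * dT / dz * 1000
= 4.72 * 42.8 / 678 * 1000
= 0.297959 * 1000
= 297.9587 mW/m^2

297.9587


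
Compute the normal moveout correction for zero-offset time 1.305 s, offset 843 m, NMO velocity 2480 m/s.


x/Vnmo = 843/2480 = 0.339919
(x/Vnmo)^2 = 0.115545
t0^2 = 1.703025
sqrt(1.703025 + 0.115545) = 1.348544
dt = 1.348544 - 1.305 = 0.043544

0.043544


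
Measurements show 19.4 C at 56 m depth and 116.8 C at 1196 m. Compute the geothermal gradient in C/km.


dT = 116.8 - 19.4 = 97.4 C
dz = 1196 - 56 = 1140 m
gradient = dT/dz * 1000 = 97.4/1140 * 1000 = 85.4386 C/km

85.4386


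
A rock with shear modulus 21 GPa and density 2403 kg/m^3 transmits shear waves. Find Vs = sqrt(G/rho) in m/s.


Convert G to Pa: G = 21e9 Pa
Compute G/rho = 21e9 / 2403 = 8739076.1548
Vs = sqrt(8739076.1548) = 2956.19 m/s

2956.19


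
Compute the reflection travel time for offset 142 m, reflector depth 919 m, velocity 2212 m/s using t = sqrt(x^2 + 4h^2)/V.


x^2 + 4h^2 = 142^2 + 4*919^2 = 20164 + 3378244 = 3398408
sqrt(3398408) = 1843.4771
t = 1843.4771 / 2212 = 0.8334 s

0.8334


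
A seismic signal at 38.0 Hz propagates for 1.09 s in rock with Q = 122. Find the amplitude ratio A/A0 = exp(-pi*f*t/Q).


pi*f*t/Q = pi*38.0*1.09/122 = 1.066596
A/A0 = exp(-1.066596) = 0.344178

0.344178


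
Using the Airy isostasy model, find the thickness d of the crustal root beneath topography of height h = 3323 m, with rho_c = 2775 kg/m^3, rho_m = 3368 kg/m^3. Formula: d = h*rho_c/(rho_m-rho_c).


rho_m - rho_c = 3368 - 2775 = 593
d = 3323 * 2775 / 593
= 9221325 / 593
= 15550.3 m

15550.3


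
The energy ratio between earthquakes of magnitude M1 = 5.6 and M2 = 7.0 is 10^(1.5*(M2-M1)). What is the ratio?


M2 - M1 = 7.0 - 5.6 = 1.4
1.5 * 1.4 = 2.1
ratio = 10^2.1 = 125.89

125.89


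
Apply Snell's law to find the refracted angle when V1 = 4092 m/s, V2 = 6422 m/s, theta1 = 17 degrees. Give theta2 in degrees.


sin(theta1) = sin(17 deg) = 0.292372
sin(theta2) = V2/V1 * sin(theta1) = 6422/4092 * 0.292372 = 0.458849
theta2 = arcsin(0.458849) = 27.3129 degrees

27.3129


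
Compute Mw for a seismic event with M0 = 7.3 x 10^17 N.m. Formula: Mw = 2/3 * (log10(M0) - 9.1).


log10(M0) = log10(7.3 x 10^17) = 17.8633
Mw = 2/3 * (17.8633 - 9.1)
= 2/3 * 8.7633
= 5.84

5.84


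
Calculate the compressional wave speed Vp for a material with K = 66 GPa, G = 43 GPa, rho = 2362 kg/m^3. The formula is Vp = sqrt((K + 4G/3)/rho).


First compute the effective modulus:
K + 4G/3 = 66e9 + 4*43e9/3 = 123333333333.33 Pa
Then divide by density:
123333333333.33 / 2362 = 52215636.4663 Pa/(kg/m^3)
Take the square root:
Vp = sqrt(52215636.4663) = 7226.04 m/s

7226.04


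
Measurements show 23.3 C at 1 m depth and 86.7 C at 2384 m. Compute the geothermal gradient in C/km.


dT = 86.7 - 23.3 = 63.4 C
dz = 2384 - 1 = 2383 m
gradient = dT/dz * 1000 = 63.4/2383 * 1000 = 26.6051 C/km

26.6051


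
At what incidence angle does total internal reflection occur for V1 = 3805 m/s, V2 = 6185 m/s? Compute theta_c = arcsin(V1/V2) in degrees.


V1/V2 = 3805/6185 = 0.615198
theta_c = arcsin(0.615198) = 37.9663 degrees

37.9663


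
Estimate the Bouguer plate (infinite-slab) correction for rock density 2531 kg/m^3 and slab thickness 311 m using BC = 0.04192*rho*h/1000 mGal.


BC = 0.04192 * rho * h / 1000
= 0.04192 * 2531 * 311 / 1000
= 32.997 mGal

32.997


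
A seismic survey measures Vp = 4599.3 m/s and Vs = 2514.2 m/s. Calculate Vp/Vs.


Vp/Vs = 4599.3 / 2514.2
= 1.8293

1.8293


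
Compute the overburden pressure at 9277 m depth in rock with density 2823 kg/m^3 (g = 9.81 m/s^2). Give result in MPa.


P = rho * g * z / 1e6
= 2823 * 9.81 * 9277 / 1e6
= 256913805.51 / 1e6
= 256.9138 MPa

256.9138


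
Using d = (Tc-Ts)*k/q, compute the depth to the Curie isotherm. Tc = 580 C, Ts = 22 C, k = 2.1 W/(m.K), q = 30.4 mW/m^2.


T_Curie - T_surf = 580 - 22 = 558 C
Convert q to W/m^2: 30.4 mW/m^2 = 0.0304 W/m^2
d = 558 * 2.1 / 0.0304 = 38546.05 m

38546.05


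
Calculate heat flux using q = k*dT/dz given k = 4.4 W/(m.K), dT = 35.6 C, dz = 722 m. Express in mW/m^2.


q = k * dT / dz * 1000
= 4.4 * 35.6 / 722 * 1000
= 0.216953 * 1000
= 216.9529 mW/m^2

216.9529


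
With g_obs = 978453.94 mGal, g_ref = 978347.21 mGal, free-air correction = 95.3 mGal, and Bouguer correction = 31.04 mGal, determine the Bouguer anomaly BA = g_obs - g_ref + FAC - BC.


BA = g_obs - g_ref + FAC - BC
= 978453.94 - 978347.21 + 95.3 - 31.04
= 170.99 mGal

170.99


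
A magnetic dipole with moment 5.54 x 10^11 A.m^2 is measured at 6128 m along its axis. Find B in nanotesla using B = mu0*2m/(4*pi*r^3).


m = 5.54 x 10^11 = 554000000000 A.m^2
2m = 1108000000000 A.m^2
r^3 = 6128^3 = 230121009152
B = (4pi*10^-7) * 1108000000000 / (4*pi * 230121009152) * 1e9
= 1392353.864071 / 2891785887154.37 * 1e9
= 481.4858 nT

481.4858


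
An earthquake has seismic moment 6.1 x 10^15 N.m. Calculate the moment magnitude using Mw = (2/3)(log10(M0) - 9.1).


log10(M0) = log10(6.1 x 10^15) = 15.7853
Mw = 2/3 * (15.7853 - 9.1)
= 2/3 * 6.6853
= 4.46

4.46


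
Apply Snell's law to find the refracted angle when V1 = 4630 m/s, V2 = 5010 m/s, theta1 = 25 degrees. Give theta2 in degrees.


sin(theta1) = sin(25 deg) = 0.422618
sin(theta2) = V2/V1 * sin(theta1) = 5010/4630 * 0.422618 = 0.457304
theta2 = arcsin(0.457304) = 27.2133 degrees

27.2133


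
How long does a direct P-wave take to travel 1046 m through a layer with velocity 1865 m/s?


t = x / V
= 1046 / 1865
= 0.5609 s

0.5609


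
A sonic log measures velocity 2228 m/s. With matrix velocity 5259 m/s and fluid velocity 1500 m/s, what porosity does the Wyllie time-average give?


1/V - 1/Vm = 1/2228 - 1/5259 = 0.00025868
1/Vf - 1/Vm = 1/1500 - 1/5259 = 0.00047652
phi = 0.00025868 / 0.00047652 = 0.5429

0.5429


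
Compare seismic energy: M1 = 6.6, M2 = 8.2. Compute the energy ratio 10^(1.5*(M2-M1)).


M2 - M1 = 8.2 - 6.6 = 1.6
1.5 * 1.6 = 2.4
ratio = 10^2.4 = 251.19

251.19


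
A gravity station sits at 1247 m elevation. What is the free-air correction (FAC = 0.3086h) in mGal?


FAC = 0.3086 * h
= 0.3086 * 1247
= 384.8242 mGal

384.8242


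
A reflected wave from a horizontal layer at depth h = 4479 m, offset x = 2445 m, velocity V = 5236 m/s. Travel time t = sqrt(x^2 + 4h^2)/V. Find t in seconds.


x^2 + 4h^2 = 2445^2 + 4*4479^2 = 5978025 + 80245764 = 86223789
sqrt(86223789) = 9285.6766
t = 9285.6766 / 5236 = 1.7734 s

1.7734


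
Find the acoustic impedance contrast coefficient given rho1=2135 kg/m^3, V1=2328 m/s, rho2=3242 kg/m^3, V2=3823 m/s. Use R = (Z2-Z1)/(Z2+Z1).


Z1 = 2135 * 2328 = 4970280
Z2 = 3242 * 3823 = 12394166
R = (12394166 - 4970280) / (12394166 + 4970280) = 7423886 / 17364446 = 0.4275

0.4275


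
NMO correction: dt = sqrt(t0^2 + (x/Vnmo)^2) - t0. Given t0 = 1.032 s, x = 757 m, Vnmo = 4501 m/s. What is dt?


x/Vnmo = 757/4501 = 0.168185
(x/Vnmo)^2 = 0.028286
t0^2 = 1.065024
sqrt(1.065024 + 0.028286) = 1.045615
dt = 1.045615 - 1.032 = 0.013615

0.013615


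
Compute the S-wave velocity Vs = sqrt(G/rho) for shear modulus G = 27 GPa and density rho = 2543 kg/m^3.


Convert G to Pa: G = 27e9 Pa
Compute G/rho = 27e9 / 2543 = 10617381.046
Vs = sqrt(10617381.046) = 3258.43 m/s

3258.43
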